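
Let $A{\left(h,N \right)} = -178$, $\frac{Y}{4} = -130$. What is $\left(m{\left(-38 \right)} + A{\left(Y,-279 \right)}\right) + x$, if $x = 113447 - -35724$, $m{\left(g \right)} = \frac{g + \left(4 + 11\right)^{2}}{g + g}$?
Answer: $\frac{11323281}{76} \approx 1.4899 \cdot 10^{5}$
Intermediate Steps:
$Y = -520$ ($Y = 4 \left(-130\right) = -520$)
$m{\left(g \right)} = \frac{225 + g}{2 g}$ ($m{\left(g \right)} = \frac{g + 15^{2}}{2 g} = \left(g + 225\right) \frac{1}{2 g} = \left(225 + g\right) \frac{1}{2 g} = \frac{225 + g}{2 g}$)
$x = 149171$ ($x = 113447 + 35724 = 149171$)
$\left(m{\left(-38 \right)} + A{\left(Y,-279 \right)}\right) + x = \left(\frac{225 - 38}{2 \left(-38\right)} - 178\right) + 149171 = \left(\frac{1}{2} \left(- \frac{1}{38}\right) 187 - 178\right) + 149171 = \left(- \frac{187}{76} - 178\right) + 149171 = - \frac{13715}{76} + 149171 = \frac{11323281}{76}$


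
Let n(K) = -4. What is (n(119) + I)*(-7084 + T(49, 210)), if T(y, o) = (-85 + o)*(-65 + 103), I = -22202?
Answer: 51828804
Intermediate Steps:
T(y, o) = -3230 + 38*o (T(y, o) = (-85 + o)*38 = -3230 + 38*o)
(n(119) + I)*(-7084 + T(49, 210)) = (-4 - 22202)*(-7084 + (-3230 + 38*210)) = -22206*(-7084 + (-3230 + 7980)) = -22206*(-7084 + 4750) = -22206*(-2334) = 51828804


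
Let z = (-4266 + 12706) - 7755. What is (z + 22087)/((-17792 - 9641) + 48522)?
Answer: 22772/21089 ≈ 1.0798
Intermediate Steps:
z = 685 (z = 8440 - 7755 = 685)
(z + 22087)/((-17792 - 9641) + 48522) = (685 + 22087)/((-17792 - 9641) + 48522) = 22772/(-27433 + 48522) = 22772/21089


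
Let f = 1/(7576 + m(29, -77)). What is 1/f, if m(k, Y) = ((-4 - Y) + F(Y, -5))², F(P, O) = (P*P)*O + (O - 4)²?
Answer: 869726657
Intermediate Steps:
F(P, O) = (-4 + O)² + O*P² (F(P, O) = P²*O + (-4 + O)² = O*P² + (-4 + O)² = (-4 + O)² + O*P²)
m(k, Y) = (77 - Y - 5*Y²)² (m(k, Y) = ((-4 - Y) + ((-4 - 5)² - 5*Y²))² = ((-4 - Y) + ((-9)² - 5*Y²))² = ((-4 - Y) + (81 - 5*Y²))² = (77 - Y - 5*Y²)²)
f = 1/869726657 (f = 1/(7576 + (-77 - 77 + 5*(-77)²)²) = 1/(7576 + (-77 - 77 + 5*5929)²) = 1/(7576 + (-77 - 77 + 29645)²) = 1/(7576 + 29491²) = 1/(7576 + 869719081) = 1/869726657 ≈ 1.1498e-9)
1/f = 1/(1/869726657) = 869726657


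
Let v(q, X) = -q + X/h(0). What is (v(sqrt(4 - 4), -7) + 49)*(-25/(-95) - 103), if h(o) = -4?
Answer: -99064/19 ≈ -5213.9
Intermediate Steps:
v(q, X) = -q - X/4 (v(q, X) = -q + X/(-4) = -q + X*(-1/4) = -q - X/4)
(v(sqrt(4 - 4), -7) + 49)*(-25/(-95) - 103) = ((-sqrt(4 - 4) - 1/4*(-7)) + 49)*(-25/(-95) - 103) = ((-sqrt(0) + 7/4) + 49)*(-25*(-1/95) - 103) = ((-1*0 + 7/4) + 49)*(5/19 - 103) = ((0 + 7/4) + 49)*(-1952/19) = (7/4 + 49)*(-1952/19) = (203/4)*(-1952/19) = -99064/19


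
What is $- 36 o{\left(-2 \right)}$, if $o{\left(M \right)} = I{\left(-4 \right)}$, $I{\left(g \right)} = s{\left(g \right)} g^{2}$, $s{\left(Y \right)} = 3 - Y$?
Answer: $-4032$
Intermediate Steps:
$I{\left(g \right)} = g^{2} \left(3 - g\right)$ ($I{\left(g \right)} = \left(3 - g\right) g^{2} = g^{2} \left(3 - g\right)$)
$o{\left(M \right)} = 112$ ($o{\left(M \right)} = \left(-4\right)^{2} \left(3 - -4\right) = 16 \left(3 + 4\right) = 16 \cdot 7 = 112$)
$- 36 o{\left(-2 \right)} = \left(-36\right) 112 = -4032$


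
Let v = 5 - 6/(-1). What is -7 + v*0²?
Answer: -7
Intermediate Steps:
v = 11 (v = 5 - 6*(-1) = 5 - 1*(-6) = 5 + 6 = 11)
-7 + v*0² = -7 + 11*0² = -7 + 11*0 = -7 + 0 = -7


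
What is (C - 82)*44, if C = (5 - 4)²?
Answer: -3564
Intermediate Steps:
C = 1 (C = 1² = 1)
(C - 82)*44 = (1 - 82)*44 = -81*44 = -3564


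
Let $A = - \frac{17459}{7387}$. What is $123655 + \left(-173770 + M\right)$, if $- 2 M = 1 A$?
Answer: $- \frac{740381551}{14774} \approx -50114.0$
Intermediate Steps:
$A = - \frac{17459}{7387}$ ($A = \left(-17459\right) \frac{1}{7387} = - \frac{17459}{7387} \approx -2.3635$)
$M = \frac{17459}{14774}$ ($M = - \frac{1 \left(- \frac{17459}{7387}\right)}{2} = \left(- \frac{1}{2}\right) \left(- \frac{17459}{7387}\right) = \frac{17459}{14774} \approx 1.1817$)
$123655 + \left(-173770 + M\right) = 123655 + \left(-173770 + \frac{17459}{14774}\right) = 123655 - \frac{2567260521}{14774} = - \frac{740381551}{14774}$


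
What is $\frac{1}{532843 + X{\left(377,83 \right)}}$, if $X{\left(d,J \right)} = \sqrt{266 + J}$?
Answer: $\frac{532843}{283921662300} - \frac{\sqrt{349}}{283921662300} \approx 1.8767 \cdot 10^{-6}$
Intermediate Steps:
$\frac{1}{532843 + X{\left(377,83 \right)}} = \frac{1}{532843 + \sqrt{266 + 83}} = \frac{1}{532843 + \sqrt{349}}$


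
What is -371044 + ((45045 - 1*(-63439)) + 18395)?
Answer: -244165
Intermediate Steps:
-371044 + ((45045 - 1*(-63439)) + 18395) = -371044 + ((45045 + 63439) + 18395) = -371044 + (108484 + 18395) = -371044 + 126879 = -244165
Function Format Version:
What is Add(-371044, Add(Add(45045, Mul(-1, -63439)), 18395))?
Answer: -244165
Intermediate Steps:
Add(-371044, Add(Add(45045, Mul(-1, -63439)), 18395)) = Add(-371044, Add(Add(45045, 63439), 18395)) = Add(-371044, Add(108484, 18395)) = Add(-371044, 126879) = -244165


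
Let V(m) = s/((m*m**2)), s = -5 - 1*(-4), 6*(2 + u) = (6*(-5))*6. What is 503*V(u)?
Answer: 503/32768 ≈ 0.015350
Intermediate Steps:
u = -32 (u = -2 + ((6*(-5))*6)/6 = -2 + (-30*6)/6 = -2 + (1/6)*(-180) = -2 - 30 = -32)
s = -1 (s = -5 + 4 = -1)
V(m) = -1/m**3 (V(m) = -1/(m*m**2) = -1/(m**3) = -1/m**3)
503*V(u) = 503*(-1/(-32)**3) = 503*(-1*(-1/32768)) = 503*(1/32768) = 503/32768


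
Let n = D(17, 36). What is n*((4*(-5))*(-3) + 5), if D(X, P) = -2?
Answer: -130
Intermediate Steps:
n = -2
n*((4*(-5))*(-3) + 5) = -2*((4*(-5))*(-3) + 5) = -2*(-20*(-3) + 5) = -2*(60 + 5) = -2*65 = -130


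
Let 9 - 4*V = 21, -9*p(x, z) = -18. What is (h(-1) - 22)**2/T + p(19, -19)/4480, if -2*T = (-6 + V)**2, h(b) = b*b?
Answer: -219511/20160 ≈ -10.888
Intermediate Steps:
h(b) = b**2
p(x, z) = 2 (p(x, z) = -1/9*(-18) = 2)
V = -3 (V = 9/4 - 1/4*21 = 9/4 - 21/4 = -3)
T = -81/2 (T = -(-6 - 3)**2/2 = -1/2*(-9)**2 = -1/2*81 = -81/2 ≈ -40.500)
(h(-1) - 22)**2/T + p(19, -19)/4480 = ((-1)**2 - 22)**2/(-81/2) + 2/4480 = (1 - 22)**2*(-2/81) + 2*(1/4480) = (-21)**2*(-2/81) + 1/2240 = 441*(-2/81) + 1/2240 = -98/9 + 1/2240 = -219511/20160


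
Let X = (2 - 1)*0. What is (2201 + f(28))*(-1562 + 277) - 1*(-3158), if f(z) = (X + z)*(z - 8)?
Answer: -3544727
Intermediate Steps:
X = 0 (X = 1*0 = 0)
f(z) = z*(-8 + z) (f(z) = (0 + z)*(z - 8) = z*(-8 + z))
(2201 + f(28))*(-1562 + 277) - 1*(-3158) = (2201 + 28*(-8 + 28))*(-1562 + 277) - 1*(-3158) = (2201 + 28*20)*(-1285) + 3158 = (2201 + 560)*(-1285) + 3158 = 2761*(-1285) + 3158 = -3547885 + 3158 = -3544727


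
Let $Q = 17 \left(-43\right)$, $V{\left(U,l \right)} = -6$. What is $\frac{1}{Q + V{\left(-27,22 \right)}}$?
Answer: $- \frac{1}{737} \approx -0.0013569$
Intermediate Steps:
$Q = -731$
$\frac{1}{Q + V{\left(-27,22 \right)}} = \frac{1}{-731 - 6} = \frac{1}{-737} = - \frac{1}{737}$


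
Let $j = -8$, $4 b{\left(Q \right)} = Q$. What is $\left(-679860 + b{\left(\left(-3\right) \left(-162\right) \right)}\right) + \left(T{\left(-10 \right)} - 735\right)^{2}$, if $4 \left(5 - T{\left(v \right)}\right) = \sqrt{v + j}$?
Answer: $- \frac{1174717}{8} + 1095 i \sqrt{2} \approx -1.4684 \cdot 10^{5} + 1548.6 i$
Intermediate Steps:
$b{\left(Q \right)} = \frac{Q}{4}$
$T{\left(v \right)} = 5 - \frac{\sqrt{-8 + v}}{4}$ ($T{\left(v \right)} = 5 - \frac{\sqrt{v - 8}}{4} = 5 - \frac{\sqrt{-8 + v}}{4}$)
$\left(-679860 + b{\left(\left(-3\right) \left(-162\right) \right)}\right) + \left(T{\left(-10 \right)} - 735\right)^{2} = \left(-679860 + \frac{\left(-3\right) \left(-162\right)}{4}\right) + \left(\left(5 - \frac{\sqrt{-8 - 10}}{4}\right) - 735\right)^{2} = \left(-679860 + \frac{1}{4} \cdot 486\right) + \left(\left(5 - \frac{\sqrt{-18}}{4}\right) - 735\right)^{2} = \left(-679860 + \frac{243}{2}\right) + \left(\left(5 - \frac{3 i \sqrt{2}}{4}\right) - 735\right)^{2} = - \frac{1359477}{2} + \left(\left(5 - \frac{3 i \sqrt{2}}{4}\right) - 735\right)^{2} = - \frac{1359477}{2} + \left(-730 - \frac{3 i \sqrt{2}}{4}\right)^{2}$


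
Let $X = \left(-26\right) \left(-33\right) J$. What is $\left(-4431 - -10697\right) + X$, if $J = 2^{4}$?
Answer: $19994$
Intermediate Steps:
$J = 16$
$X = 13728$ ($X = \left(-26\right) \left(-33\right) 16 = 858 \cdot 16 = 13728$)
$\left(-4431 - -10697\right) + X = \left(-4431 - -10697\right) + 13728 = \left(-4431 + 10697\right) + 13728 = 6266 + 13728 = 19994$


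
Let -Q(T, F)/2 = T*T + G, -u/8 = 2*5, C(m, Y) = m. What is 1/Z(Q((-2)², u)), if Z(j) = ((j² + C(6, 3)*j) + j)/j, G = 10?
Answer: -1/45 ≈ -0.022222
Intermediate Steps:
u = -80 (u = -16*5 = -8*10 = -80)
Q(T, F) = -20 - 2*T² (Q(T, F) = -2*(T*T + 10) = -2*(T² + 10) = -2*(10 + T²) = -20 - 2*T²)
Z(j) = (j² + 7*j)/j (Z(j) = ((j² + 6*j) + j)/j = (j² + 7*j)/j)
1/Z(Q((-2)², u)) = 1/(7 + (-20 - 2*((-2)²)²)) = 1/(7 + (-20 - 2*4²)) = 1/(7 + (-20 - 2*16)) = 1/(7 + (-20 - 32)) = 1/(7 - 52) = 1/(-45) = -1/45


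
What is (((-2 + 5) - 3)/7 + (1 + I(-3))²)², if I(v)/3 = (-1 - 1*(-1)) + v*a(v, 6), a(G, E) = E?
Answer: 7890481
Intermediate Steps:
I(v) = 18*v (I(v) = 3*((-1 - 1*(-1)) + v*6) = 3*((-1 + 1) + 6*v) = 3*(0 + 6*v) = 3*(6*v) = 18*v)
(((-2 + 5) - 3)/7 + (1 + I(-3))²)² = (((-2 + 5) - 3)/7 + (1 + 18*(-3))²)² = ((3 - 3)/7 + (1 - 54)²)² = ((⅐)*0 + (-53)²)² = (0 + 2809)² = 2809² = 7890481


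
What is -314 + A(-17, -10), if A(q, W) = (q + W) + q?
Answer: -358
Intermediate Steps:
A(q, W) = W + 2*q (A(q, W) = (W + q) + q = W + 2*q)
-314 + A(-17, -10) = -314 + (-10 + 2*(-17)) = -314 + (-10 - 34) = -314 - 44 = -358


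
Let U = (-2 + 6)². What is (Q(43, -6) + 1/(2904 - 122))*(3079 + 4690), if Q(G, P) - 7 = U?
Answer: 497115003/2782 ≈ 1.7869e+5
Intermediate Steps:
U = 16 (U = 4² = 16)
Q(G, P) = 23 (Q(G, P) = 7 + 16 = 23)
(Q(43, -6) + 1/(2904 - 122))*(3079 + 4690) = (23 + 1/(2904 - 122))*(3079 + 4690) = (23 + 1/2782)*7769 = (63987/2782)*7769 = 497115003/2782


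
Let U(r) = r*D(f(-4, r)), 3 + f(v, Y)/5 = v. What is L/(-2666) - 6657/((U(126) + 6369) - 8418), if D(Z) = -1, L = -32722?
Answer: 14819652/966425 ≈ 15.335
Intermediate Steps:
f(v, Y) = -15 + 5*v
U(r) = -r (U(r) = r*(-1) = -r)
L/(-2666) - 6657/((U(126) + 6369) - 8418) = -32722/(-2666) - 6657/((-1*126 + 6369) - 8418) = -32722*(-1/2666) - 6657/((-126 + 6369) - 8418) = 16361/1333 - 6657/(6243 - 8418) = 16361/1333 - 6657/(-2175) = 16361/1333 - 6657*(-1/2175) = 16361/1333 + 2219/725 = 14819652/966425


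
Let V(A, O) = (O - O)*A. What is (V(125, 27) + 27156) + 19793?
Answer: 46949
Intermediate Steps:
V(A, O) = 0 (V(A, O) = 0*A = 0)
(V(125, 27) + 27156) + 19793 = (0 + 27156) + 19793 = 27156 + 19793 = 46949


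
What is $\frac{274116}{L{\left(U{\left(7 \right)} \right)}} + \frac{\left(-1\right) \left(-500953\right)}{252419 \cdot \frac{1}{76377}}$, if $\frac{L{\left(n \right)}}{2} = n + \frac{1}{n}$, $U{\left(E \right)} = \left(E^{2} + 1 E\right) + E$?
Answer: $\frac{77038430616798}{501051715} \approx 1.5375 \cdot 10^{5}$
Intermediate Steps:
$U{\left(E \right)} = E^{2} + 2 E$ ($U{\left(E \right)} = \left(E^{2} + E\right) + E = \left(E + E^{2}\right) + E = E^{2} + 2 E$)
$L{\left(n \right)} = 2 n + \frac{2}{n}$ ($L{\left(n \right)} = 2 \left(n + \frac{1}{n}\right) = 2 n + \frac{2}{n}$)
$\frac{274116}{L{\left(U{\left(7 \right)} \right)}} + \frac{\left(-1\right) \left(-500953\right)}{252419 \cdot \frac{1}{76377}} = \frac{274116}{2 \cdot 7 \left(2 + 7\right) + \frac{2}{7 \left(2 + 7\right)}} + \frac{\left(-1\right) \left(-500953\right)}{252419 \cdot \frac{1}{76377}} = \frac{274116}{2 \cdot 7 \cdot 9 + \frac{2}{7 \cdot 9}} + \frac{500953}{252419 \cdot \frac{1}{76377}} = \frac{274116}{2 \cdot 63 + \frac{2}{63}} + \frac{500953}{\frac{252419}{76377}} = \frac{274116}{126 + 2 \cdot \frac{1}{63}} + 500953 \cdot \frac{76377}{252419} = \frac{274116}{126 + \frac{2}{63}} + \frac{38261287281}{252419} = \frac{274116}{\frac{7940}{63}} + \frac{38261287281}{252419} = 274116 \cdot \frac{63}{7940} + \frac{38261287281}{252419} = \frac{4317327}{1985} + \frac{38261287281}{252419} = \frac{77038430616798}{501051715}$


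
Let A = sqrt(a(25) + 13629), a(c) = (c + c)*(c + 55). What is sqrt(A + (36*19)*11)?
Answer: sqrt(7524 + 17*sqrt(61)) ≈ 87.503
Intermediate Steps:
a(c) = 2*c*(55 + c) (a(c) = (2*c)*(55 + c) = 2*c*(55 + c))
A = 17*sqrt(61) (A = sqrt(2*25*(55 + 25) + 13629) = sqrt(2*25*80 + 13629) = sqrt(4000 + 13629) = sqrt(17629) = 17*sqrt(61) ≈ 132.77)
sqrt(A + (36*19)*11) = sqrt(17*sqrt(61) + (36*19)*11) = sqrt(17*sqrt(61) + 684*11) = sqrt(17*sqrt(61) + 7524) = sqrt(7524 + 17*sqrt(61))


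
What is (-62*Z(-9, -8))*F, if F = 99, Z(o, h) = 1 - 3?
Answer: 12276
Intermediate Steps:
Z(o, h) = -2
(-62*Z(-9, -8))*F = -62*(-2)*99 = 124*99 = 12276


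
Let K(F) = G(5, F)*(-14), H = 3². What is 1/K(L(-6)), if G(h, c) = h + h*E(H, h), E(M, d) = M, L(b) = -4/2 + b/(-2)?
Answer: -1/700 ≈ -0.0014286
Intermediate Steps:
H = 9
L(b) = -2 - b/2 (L(b) = -4*½ + b*(-½) = -2 - b/2)
G(h, c) = 10*h (G(h, c) = h + h*9 = h + 9*h = 10*h)
K(F) = -700 (K(F) = (10*5)*(-14) = 50*(-14) = -700)
1/K(L(-6)) = 1/(-700) = -1/700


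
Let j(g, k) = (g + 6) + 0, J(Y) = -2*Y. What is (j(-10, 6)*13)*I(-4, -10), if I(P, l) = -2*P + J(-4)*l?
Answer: 3744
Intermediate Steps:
j(g, k) = 6 + g (j(g, k) = (6 + g) + 0 = 6 + g)
I(P, l) = -2*P + 8*l (I(P, l) = -2*P + (-2*(-4))*l = -2*P + 8*l)
(j(-10, 6)*13)*I(-4, -10) = ((6 - 10)*13)*(-2*(-4) + 8*(-10)) = (-4*13)*(8 - 80) = -52*(-72) = 3744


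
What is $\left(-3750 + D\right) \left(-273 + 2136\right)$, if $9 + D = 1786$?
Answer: $-3675699$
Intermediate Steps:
$D = 1777$ ($D = -9 + 1786 = 1777$)
$\left(-3750 + D\right) \left(-273 + 2136\right) = \left(-3750 + 1777\right) \left(-273 + 2136\right) = \left(-1973\right) 1863 = -3675699$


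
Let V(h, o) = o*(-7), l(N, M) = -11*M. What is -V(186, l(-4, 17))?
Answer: -1309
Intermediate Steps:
V(h, o) = -7*o
-V(186, l(-4, 17)) = -(-7)*(-11*17) = -(-7)*(-187) = -1*1309 = -1309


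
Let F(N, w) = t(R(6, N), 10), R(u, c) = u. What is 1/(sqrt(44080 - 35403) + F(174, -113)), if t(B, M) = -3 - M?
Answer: 13/8508 + sqrt(8677)/8508 ≈ 0.012477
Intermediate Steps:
F(N, w) = -13 (F(N, w) = -3 - 1*10 = -3 - 10 = -13)
1/(sqrt(44080 - 35403) + F(174, -113)) = 1/(sqrt(44080 - 35403) - 13) = 1/(sqrt(8677) - 13) = 1/(-13 + sqrt(8677))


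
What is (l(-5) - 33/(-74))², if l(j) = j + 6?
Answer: 11449/5476 ≈ 2.0908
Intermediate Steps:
l(j) = 6 + j
(l(-5) - 33/(-74))² = ((6 - 5) - 33/(-74))² = (1 - 33*(-1/74))² = (1 + 33/74)² = (107/74)² = 11449/5476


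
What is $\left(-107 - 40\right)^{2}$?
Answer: $21609$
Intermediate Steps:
$\left(-107 - 40\right)^{2} = \left(-147\right)^{2} = 21609$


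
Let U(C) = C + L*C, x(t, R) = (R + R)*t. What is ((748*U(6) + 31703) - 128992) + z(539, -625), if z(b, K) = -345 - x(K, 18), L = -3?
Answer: -84110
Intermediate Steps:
x(t, R) = 2*R*t (x(t, R) = (2*R)*t = 2*R*t)
U(C) = -2*C (U(C) = C - 3*C = -2*C)
z(b, K) = -345 - 36*K (z(b, K) = -345 - 2*18*K = -345 - 36*K)
((748*U(6) + 31703) - 128992) + z(539, -625) = ((748*(-2*6) + 31703) - 128992) + (-345 - 36*(-625)) = ((748*(-12) + 31703) - 128992) + (-345 + 22500) = ((-8976 + 31703) - 128992) + 22155 = (22727 - 128992) + 22155 = -106265 + 22155 = -84110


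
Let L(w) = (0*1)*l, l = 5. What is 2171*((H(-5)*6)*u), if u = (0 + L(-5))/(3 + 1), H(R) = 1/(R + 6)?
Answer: 0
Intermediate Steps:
L(w) = 0 (L(w) = (0*1)*5 = 0*5 = 0)
H(R) = 1/(6 + R)
u = 0 (u = (0 + 0)/(3 + 1) = 0/4 = 0*(¼) = 0)
2171*((H(-5)*6)*u) = 2171*((6/(6 - 5))*0) = 2171*((6/1)*0) = 2171*((1*6)*0) = 2171*(6*0) = 2171*0 = 0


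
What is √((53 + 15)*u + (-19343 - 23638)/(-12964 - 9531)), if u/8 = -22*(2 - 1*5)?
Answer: 3*√2018809928355/22495 ≈ 189.49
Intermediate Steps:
u = 528 (u = 8*(-22*(2 - 1*5)) = 8*(-22*(2 - 5)) = 8*(-22*(-3)) = 8*(-11*(-6)) = 8*66 = 528)
√((53 + 15)*u + (-19343 - 23638)/(-12964 - 9531)) = √((53 + 15)*528 + (-19343 - 23638)/(-12964 - 9531)) = √(68*528 - 42981/(-22495)) = √(35904 - 42981*(-1/22495)) = √(35904 + 42981/22495) = √(807703461/22495) = 3*√2018809928355/22495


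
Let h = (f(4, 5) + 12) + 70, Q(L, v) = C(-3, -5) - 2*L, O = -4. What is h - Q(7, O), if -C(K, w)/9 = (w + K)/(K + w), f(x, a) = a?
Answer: 110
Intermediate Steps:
C(K, w) = -9 (C(K, w) = -9*(w + K)/(K + w) = -9*(K + w)/(K + w) = -9*1 = -9)
Q(L, v) = -9 - 2*L
h = 87 (h = (5 + 12) + 70 = 17 + 70 = 87)
h - Q(7, O) = 87 - (-9 - 2*7) = 87 - (-9 - 14) = 87 - 1*(-23) = 87 + 23 = 110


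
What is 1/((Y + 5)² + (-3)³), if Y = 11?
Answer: 1/229 ≈ 0.0043668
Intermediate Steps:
1/((Y + 5)² + (-3)³) = 1/((11 + 5)² + (-3)³) = 1/(16² - 27) = 1/(256 - 27) = 1/229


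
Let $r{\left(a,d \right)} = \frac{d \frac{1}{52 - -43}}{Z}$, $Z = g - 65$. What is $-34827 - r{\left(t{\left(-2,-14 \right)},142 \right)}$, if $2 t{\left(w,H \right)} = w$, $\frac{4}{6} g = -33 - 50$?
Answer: $- \frac{1253945851}{36005} \approx -34827.0$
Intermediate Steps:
$g = - \frac{249}{2}$ ($g = \frac{3 \left(-33 - 50\right)}{2} = \frac{3}{2} \left(-83\right) = - \frac{249}{2} \approx -124.5$)
$t{\left(w,H \right)} = \frac{w}{2}$
$Z = - \frac{379}{2}$ ($Z = - \frac{249}{2} - 65 = - \frac{379}{2} \approx -189.5$)
$r{\left(a,d \right)} = - \frac{2 d}{36005}$ ($r{\left(a,d \right)} = \frac{d \frac{1}{52 - -43}}{- \frac{379}{2}} = \frac{d}{52 + 43} \left(- \frac{2}{379}\right) = \frac{d}{95} \left(- \frac{2}{379}\right) = - \frac{2 d}{36005}$)
$-34827 - r{\left(t{\left(-2,-14 \right)},142 \right)} = -34827 - \left(- \frac{2}{36005}\right) 142 = -34827 - - \frac{284}{36005} = -34827 + \frac{284}{36005} = - \frac{1253945851}{36005}$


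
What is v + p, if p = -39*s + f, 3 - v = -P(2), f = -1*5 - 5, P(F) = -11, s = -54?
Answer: 2088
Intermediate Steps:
f = -10 (f = -5 - 5 = -10)
v = -8 (v = 3 - (-1)*(-11) = 3 - 1*11 = 3 - 11 = -8)
p = 2096 (p = -39*(-54) - 10 = 2106 - 10 = 2096)
v + p = -8 + 2096 = 2088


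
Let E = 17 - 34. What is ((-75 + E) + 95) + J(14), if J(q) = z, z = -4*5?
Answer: -17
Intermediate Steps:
E = -17
z = -20
J(q) = -20
((-75 + E) + 95) + J(14) = ((-75 - 17) + 95) - 20 = (-92 + 95) - 20 = 3 - 20 = -17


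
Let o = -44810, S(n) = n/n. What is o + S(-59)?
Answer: -44809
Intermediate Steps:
S(n) = 1
o + S(-59) = -44810 + 1 = -44809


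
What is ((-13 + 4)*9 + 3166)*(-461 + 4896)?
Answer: 13681975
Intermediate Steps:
((-13 + 4)*9 + 3166)*(-461 + 4896) = (-9*9 + 3166)*4435 = (-81 + 3166)*4435 = 3085*4435 = 13681975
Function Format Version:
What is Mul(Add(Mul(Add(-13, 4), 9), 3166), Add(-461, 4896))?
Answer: 13681975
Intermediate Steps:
Mul(Add(Mul(Add(-13, 4), 9), 3166), Add(-461, 4896)) = Mul(Add(Mul(-9, 9), 3166), 4435) = Mul(Add(-81, 3166), 4435) = Mul(3085, 4435) = 13681975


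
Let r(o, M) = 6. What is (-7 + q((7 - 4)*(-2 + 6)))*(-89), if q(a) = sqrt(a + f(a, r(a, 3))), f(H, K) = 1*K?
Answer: 623 - 267*sqrt(2) ≈ 245.41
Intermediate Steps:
f(H, K) = K
q(a) = sqrt(6 + a) (q(a) = sqrt(a + 6) = sqrt(6 + a))
(-7 + q((7 - 4)*(-2 + 6)))*(-89) = (-7 + sqrt(6 + (7 - 4)*(-2 + 6)))*(-89) = (-7 + sqrt(6 + 3*4))*(-89) = (-7 + sqrt(6 + 12))*(-89) = (-7 + sqrt(18))*(-89) = (-7 + 3*sqrt(2))*(-89) = 623 - 267*sqrt(2)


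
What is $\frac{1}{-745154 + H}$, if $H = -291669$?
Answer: $- \frac{1}{1036823} \approx -9.6448 \cdot 10^{-7}$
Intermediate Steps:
$\frac{1}{-745154 + H} = \frac{1}{-745154 - 291669} = \frac{1}{-1036823} = - \frac{1}{1036823}$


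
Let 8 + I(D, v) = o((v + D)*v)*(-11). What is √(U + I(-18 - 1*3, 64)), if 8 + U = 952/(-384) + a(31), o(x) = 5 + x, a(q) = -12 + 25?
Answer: I*√4367877/12 ≈ 174.16*I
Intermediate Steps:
a(q) = 13
I(D, v) = -63 - 11*v*(D + v) (I(D, v) = -8 + (5 + (v + D)*v)*(-11) = -8 + (5 + (D + v)*v)*(-11) = -8 + (5 + v*(D + v))*(-11) = -8 + (-55 - 11*v*(D + v)) = -63 - 11*v*(D + v))
U = 121/48 (U = -8 + (952/(-384) + 13) = -8 + (952*(-1/384) + 13) = -8 + (-119/48 + 13) = -8 + 505/48 = 121/48 ≈ 2.5208)
√(U + I(-18 - 1*3, 64)) = √(121/48 + (-63 - 11*64*((-18 - 1*3) + 64))) = √(121/48 + (-63 - 11*64*((-18 - 3) + 64))) = √(121/48 + (-63 - 11*64*(-21 + 64))) = √(121/48 + (-63 - 11*64*43)) = √(121/48 + (-63 - 30272)) = √(121/48 - 30335) = √(-1455959/48) = I*√4367877/12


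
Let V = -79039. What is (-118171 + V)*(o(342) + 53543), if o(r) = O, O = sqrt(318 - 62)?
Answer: -10562370390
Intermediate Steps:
O = 16 (O = sqrt(256) = 16)
o(r) = 16
(-118171 + V)*(o(342) + 53543) = (-118171 - 79039)*(16 + 53543) = -197210*53559 = -10562370390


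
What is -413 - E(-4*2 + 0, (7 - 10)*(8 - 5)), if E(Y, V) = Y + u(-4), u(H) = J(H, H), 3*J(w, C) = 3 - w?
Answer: -1222/3 ≈ -407.33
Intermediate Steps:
J(w, C) = 1 - w/3 (J(w, C) = (3 - w)/3 = 1 - w/3)
u(H) = 1 - H/3
E(Y, V) = 7/3 + Y (E(Y, V) = Y + (1 - ⅓*(-4)) = Y + (1 + 4/3) = Y + 7/3 = 7/3 + Y)
-413 - E(-4*2 + 0, (7 - 10)*(8 - 5)) = -413 - (7/3 + (-4*2 + 0)) = -413 - (7/3 + (-8 + 0)) = -413 - (7/3 - 8) = -413 - 1*(-17/3) = -413 + 17/3 = -1222/3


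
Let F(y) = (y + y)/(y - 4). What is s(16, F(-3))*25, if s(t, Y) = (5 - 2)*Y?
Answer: 450/7 ≈ 64.286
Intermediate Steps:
F(y) = 2*y/(-4 + y) (F(y) = (2*y)/(-4 + y) = 2*y/(-4 + y))
s(t, Y) = 3*Y
s(16, F(-3))*25 = (3*(2*(-3)/(-4 - 3)))*25 = (3*(2*(-3)/(-7)))*25 = (3*(2*(-3)*(-1/7)))*25 = (3*(6/7))*25 = (18/7)*25 = 450/7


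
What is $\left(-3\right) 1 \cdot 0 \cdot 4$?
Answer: $0$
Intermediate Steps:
$\left(-3\right) 1 \cdot 0 \cdot 4 = \left(-3\right) 0 \cdot 4 = 0 \cdot 4 = 0$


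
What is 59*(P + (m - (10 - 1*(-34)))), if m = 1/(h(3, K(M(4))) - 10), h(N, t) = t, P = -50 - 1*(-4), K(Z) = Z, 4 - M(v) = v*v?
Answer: -116879/22 ≈ -5312.7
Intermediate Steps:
M(v) = 4 - v² (M(v) = 4 - v*v = 4 - v²)
P = -46 (P = -50 + 4 = -46)
m = -1/22 (m = 1/((4 - 1*4²) - 10) = 1/((4 - 1*16) - 10) = 1/((4 - 16) - 10) = 1/(-12 - 10) = 1/(-22) = -1/22 ≈ -0.045455)
59*(P + (m - (10 - 1*(-34)))) = 59*(-46 + (-1/22 - (10 - 1*(-34)))) = 59*(-46 + (-1/22 - (10 + 34))) = 59*(-46 + (-1/22 - 1*44)) = 59*(-46 + (-1/22 - 44)) = 59*(-46 - 969/22) = 59*(-1981/22) = -116879/22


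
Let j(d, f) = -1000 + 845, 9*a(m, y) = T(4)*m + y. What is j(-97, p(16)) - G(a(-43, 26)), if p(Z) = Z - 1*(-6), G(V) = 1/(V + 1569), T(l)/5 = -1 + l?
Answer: -2092819/13502 ≈ -155.00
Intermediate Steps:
T(l) = -5 + 5*l (T(l) = 5*(-1 + l) = -5 + 5*l)
a(m, y) = y/9 + 5*m/3 (a(m, y) = ((-5 + 5*4)*m + y)/9 = ((-5 + 20)*m + y)/9 = (15*m + y)/9 = (y + 15*m)/9 = y/9 + 5*m/3)
G(V) = 1/(1569 + V)
p(Z) = 6 + Z (p(Z) = Z + 6 = 6 + Z)
j(d, f) = -155
j(-97, p(16)) - G(a(-43, 26)) = -155 - 1/(1569 + ((1/9)*26 + (5/3)*(-43))) = -155 - 1/(1569 + (26/9 - 215/3)) = -155 - 1/(1569 - 619/9) = -155 - 1/13502/9 = -155 - 1*9/13502 = -155 - 9/13502 = -2092819/13502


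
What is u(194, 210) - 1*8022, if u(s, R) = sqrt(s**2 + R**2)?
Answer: -8022 + 2*sqrt(20434) ≈ -7736.1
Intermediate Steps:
u(s, R) = sqrt(R**2 + s**2)
u(194, 210) - 1*8022 = sqrt(210**2 + 194**2) - 1*8022 = sqrt(44100 + 37636) - 8022 = sqrt(81736) - 8022 = 2*sqrt(20434) - 8022 = -8022 + 2*sqrt(20434)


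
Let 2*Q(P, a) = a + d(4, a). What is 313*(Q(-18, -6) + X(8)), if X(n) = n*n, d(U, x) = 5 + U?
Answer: 41003/2 ≈ 20502.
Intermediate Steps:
Q(P, a) = 9/2 + a/2 (Q(P, a) = (a + (5 + 4))/2 = (a + 9)/2 = (9 + a)/2 = 9/2 + a/2)
X(n) = n²
313*(Q(-18, -6) + X(8)) = 313*((9/2 + (½)*(-6)) + 8²) = 313*((9/2 - 3) + 64) = 313*(3/2 + 64) = 313*(131/2) = 41003/2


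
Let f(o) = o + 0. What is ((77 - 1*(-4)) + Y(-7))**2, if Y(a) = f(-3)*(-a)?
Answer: 3600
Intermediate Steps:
f(o) = o
Y(a) = 3*a (Y(a) = -(-3)*a = 3*a)
((77 - 1*(-4)) + Y(-7))**2 = ((77 - 1*(-4)) + 3*(-7))**2 = ((77 + 4) - 21)**2 = (81 - 21)**2 = 60**2 = 3600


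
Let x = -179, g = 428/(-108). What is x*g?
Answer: 19153/27 ≈ 709.37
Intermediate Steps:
g = -107/27 (g = 428*(-1/108) = -107/27 ≈ -3.9630)
x*g = -179*(-107/27) = 19153/27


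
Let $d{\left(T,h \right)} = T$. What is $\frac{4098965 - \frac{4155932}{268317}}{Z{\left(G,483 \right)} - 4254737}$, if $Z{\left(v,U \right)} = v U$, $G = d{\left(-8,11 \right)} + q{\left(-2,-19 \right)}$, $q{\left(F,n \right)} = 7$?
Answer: $- \frac{1099817835973}{1141747864740} \approx -0.96328$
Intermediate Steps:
$G = -1$ ($G = -8 + 7 = -1$)
$Z{\left(v,U \right)} = U v$
$\frac{4098965 - \frac{4155932}{268317}}{Z{\left(G,483 \right)} - 4254737} = \frac{4098965 - \frac{4155932}{268317}}{483 \left(-1\right) - 4254737} = \frac{4098965 - \frac{4155932}{268317}}{-483 - 4254737} = \frac{4098965 - \frac{4155932}{268317}}{-4255220} = \frac{1099817835973}{268317} \left(- \frac{1}{4255220}\right) = - \frac{1099817835973}{1141747864740}$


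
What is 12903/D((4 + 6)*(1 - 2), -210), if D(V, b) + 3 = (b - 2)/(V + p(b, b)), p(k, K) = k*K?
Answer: -284446635/66241 ≈ -4294.1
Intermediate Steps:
p(k, K) = K*k
D(V, b) = -3 + (-2 + b)/(V + b²) (D(V, b) = -3 + (b - 2)/(V + b*b) = -3 + (-2 + b)/(V + b²))
12903/D((4 + 6)*(1 - 2), -210) = 12903/(((-2 - 210 - 3*(4 + 6)*(1 - 2) - 3*(-210)²)/((4 + 6)*(1 - 2) + (-210)²))) = 12903/(((-2 - 210 - 30*(-1) - 3*44100)/(10*(-1) + 44100))) = 12903/(((-2 - 210 - 3*(-10) - 132300)/(-10 + 44100))) = 12903/(((-2 - 210 + 30 - 132300)/44090)) = 12903/(((1/44090)*(-132482))) = 12903/(-66241/22045) = 12903*(-22045/66241) = -284446635/66241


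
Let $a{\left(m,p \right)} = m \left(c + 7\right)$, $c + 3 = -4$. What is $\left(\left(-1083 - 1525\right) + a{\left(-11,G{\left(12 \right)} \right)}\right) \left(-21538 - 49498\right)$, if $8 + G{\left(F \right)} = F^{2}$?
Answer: $185261888$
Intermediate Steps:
$G{\left(F \right)} = -8 + F^{2}$
$c = -7$ ($c = -3 - 4 = -7$)
$a{\left(m,p \right)} = 0$ ($a{\left(m,p \right)} = m \left(-7 + 7\right) = m 0 = 0$)
$\left(\left(-1083 - 1525\right) + a{\left(-11,G{\left(12 \right)} \right)}\right) \left(-21538 - 49498\right) = \left(\left(-1083 - 1525\right) + 0\right) \left(-21538 - 49498\right) = \left(\left(-1083 - 1525\right) + 0\right) \left(-71036\right) = \left(-2608 + 0\right) \left(-71036\right) = \left(-2608\right) \left(-71036\right) = 185261888$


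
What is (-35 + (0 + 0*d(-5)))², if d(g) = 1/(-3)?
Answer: 1225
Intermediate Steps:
d(g) = -⅓
(-35 + (0 + 0*d(-5)))² = (-35 + (0 + 0*(-⅓)))² = (-35 + (0 + 0))² = (-35 + 0)² = (-35)² = 1225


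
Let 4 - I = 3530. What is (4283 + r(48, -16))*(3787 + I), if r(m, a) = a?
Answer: 1113687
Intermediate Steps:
I = -3526 (I = 4 - 1*3530 = 4 - 3530 = -3526)
(4283 + r(48, -16))*(3787 + I) = (4283 - 16)*(3787 - 3526) = 4267*261 = 1113687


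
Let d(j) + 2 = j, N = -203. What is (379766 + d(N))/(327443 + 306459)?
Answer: 379561/633902 ≈ 0.59877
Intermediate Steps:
d(j) = -2 + j
(379766 + d(N))/(327443 + 306459) = (379766 + (-2 - 203))/(327443 + 306459) = (379766 - 205)/633902 = 379561*(1/633902) = 379561/633902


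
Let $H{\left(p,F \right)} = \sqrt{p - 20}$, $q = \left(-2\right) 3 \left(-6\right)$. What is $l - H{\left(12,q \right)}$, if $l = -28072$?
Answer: $-28072 - 2 i \sqrt{2} \approx -28072.0 - 2.8284 i$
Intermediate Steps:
$q = 36$ ($q = \left(-6\right) \left(-6\right) = 36$)
$H{\left(p,F \right)} = \sqrt{-20 + p}$
$l - H{\left(12,q \right)} = -28072 - \sqrt{-20 + 12} = -28072 - \sqrt{-8} = -28072 - 2 i \sqrt{2}$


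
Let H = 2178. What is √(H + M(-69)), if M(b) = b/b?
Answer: √2179 ≈ 46.680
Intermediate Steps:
M(b) = 1
√(H + M(-69)) = √(2178 + 1) = √2179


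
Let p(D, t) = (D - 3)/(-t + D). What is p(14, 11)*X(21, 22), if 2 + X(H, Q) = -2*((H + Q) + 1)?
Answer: -330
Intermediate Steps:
X(H, Q) = -4 - 2*H - 2*Q (X(H, Q) = -2 - 2*((H + Q) + 1) = -2 - 2*(1 + H + Q) = -2 + (-2 - 2*H - 2*Q) = -4 - 2*H - 2*Q)
p(D, t) = (-3 + D)/(D - t)
p(14, 11)*X(21, 22) = ((-3 + 14)/(14 - 1*11))*(-4 - 2*21 - 2*22) = (11/(14 - 11))*(-4 - 42 - 44) = (11/3)*(-90) = -330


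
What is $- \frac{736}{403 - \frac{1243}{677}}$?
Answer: $- \frac{124568}{67897} \approx -1.8347$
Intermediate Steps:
$- \frac{736}{403 - \frac{1243}{677}} = - \frac{736}{\frac{271588}{677}} = \left(-736\right) \frac{677}{271588} = - \frac{124568}{67897}$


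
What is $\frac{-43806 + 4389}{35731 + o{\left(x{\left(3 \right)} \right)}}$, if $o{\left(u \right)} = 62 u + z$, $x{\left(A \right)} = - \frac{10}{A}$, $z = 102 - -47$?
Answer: $- \frac{118251}{107020} \approx -1.1049$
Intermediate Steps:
$z = 149$ ($z = 102 + 47 = 149$)
$o{\left(u \right)} = 149 + 62 u$ ($o{\left(u \right)} = 62 u + 149 = 149 + 62 u$)
$\frac{-43806 + 4389}{35731 + o{\left(x{\left(3 \right)} \right)}} = \frac{-43806 + 4389}{35731 + \left(149 + 62 \left(- \frac{10}{3}\right)\right)} = - \frac{39417}{35731 + \left(149 + 62 \left(\left(-10\right) \frac{1}{3}\right)\right)} = - \frac{39417}{35731 + \left(149 + 62 \left(- \frac{10}{3}\right)\right)} = - \frac{39417}{35731 + \left(149 - \frac{620}{3}\right)} = - \frac{39417}{35731 - \frac{173}{3}} = - \frac{39417}{\frac{107020}{3}} = \left(-39417\right) \frac{3}{107020} = - \frac{118251}{107020}$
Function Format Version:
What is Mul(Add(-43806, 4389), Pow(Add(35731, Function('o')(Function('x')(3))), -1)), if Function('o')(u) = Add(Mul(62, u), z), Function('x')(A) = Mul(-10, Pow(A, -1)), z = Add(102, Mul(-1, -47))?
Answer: Rational(-118251, 107020) ≈ -1.1049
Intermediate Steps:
z = 149 (z = Add(102, 47) = 149)
Function('o')(u) = Add(149, Mul(62, u)) (Function('o')(u) = Add(Mul(62, u), 149) = Add(149, Mul(62, u)))
Mul(Add(-43806, 4389), Pow(Add(35731, Function('o')(Function('x')(3))), -1)) = Mul(Add(-43806, 4389), Pow(Add(35731, Add(149, Mul(62, Mul(-10, Pow(3, -1))))), -1)) = Mul(-39417, Pow(Add(35731, Add(149, Mul(62, Mul(-10, Rational(1, 3))))), -1)) = Mul(-39417, Pow(Add(35731, Add(149, Mul(62, Rational(-10, 3)))), -1)) = Mul(-39417, Pow(Add(35731, Add(149, Rational(-620, 3))), -1)) = Mul(-39417, Pow(Add(35731, Rational(-173, 3)), -1)) = Mul(-39417, Pow(Rational(107020, 3), -1)) = Mul(-39417, Rational(3, 107020)) = Rational(-118251, 107020)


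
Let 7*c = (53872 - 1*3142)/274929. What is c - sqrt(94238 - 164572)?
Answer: 16910/641501 - I*sqrt(70334) ≈ 0.02636 - 265.21*I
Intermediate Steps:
c = 16910/641501 (c = ((53872 - 1*3142)/274929)/7 = ((53872 - 3142)*(1/274929))/7 = (50730*(1/274929))/7 = (1/7)*(16910/91643) = 16910/641501 ≈ 0.026360)
c - sqrt(94238 - 164572) = 16910/641501 - sqrt(94238 - 164572) = 16910/641501 - sqrt(-70334) = 16910/641501 - I*sqrt(70334)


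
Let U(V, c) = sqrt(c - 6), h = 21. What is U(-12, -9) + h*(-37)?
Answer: -777 + I*sqrt(15) ≈ -777.0 + 3.873*I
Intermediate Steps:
U(V, c) = sqrt(-6 + c)
U(-12, -9) + h*(-37) = sqrt(-6 - 9) + 21*(-37) = sqrt(-15) - 777 = I*sqrt(15) - 777 = -777 + I*sqrt(15)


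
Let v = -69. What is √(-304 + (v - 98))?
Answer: I*√471 ≈ 21.703*I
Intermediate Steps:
√(-304 + (v - 98)) = √(-304 + (-69 - 98)) = √(-304 - 167) = √(-471) = I*√471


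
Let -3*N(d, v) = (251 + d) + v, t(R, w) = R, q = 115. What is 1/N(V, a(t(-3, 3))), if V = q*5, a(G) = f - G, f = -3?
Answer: -3/826 ≈ -0.0036320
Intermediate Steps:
a(G) = -3 - G
V = 575 (V = 115*5 = 575)
N(d, v) = -251/3 - d/3 - v/3 (N(d, v) = -((251 + d) + v)/3 = -(251 + d + v)/3 = -251/3 - d/3 - v/3)
1/N(V, a(t(-3, 3))) = 1/(-251/3 - 1/3*575 - (-3 - 1*(-3))/3) = 1/(-251/3 - 575/3 - (-3 + 3)/3) = 1/(-251/3 - 575/3 - 1/3*0) = 1/(-251/3 - 575/3 + 0) = 1/(-826/3) = -3/826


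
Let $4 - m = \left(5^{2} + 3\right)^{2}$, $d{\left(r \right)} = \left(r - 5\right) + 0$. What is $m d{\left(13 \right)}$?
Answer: $-6240$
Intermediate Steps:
$d{\left(r \right)} = -5 + r$ ($d{\left(r \right)} = \left(-5 + r\right) + 0 = -5 + r$)
$m = -780$ ($m = 4 - \left(5^{2} + 3\right)^{2} = 4 - \left(25 + 3\right)^{2} = 4 - 28^{2} = 4 - 784 = -780$)
$m d{\left(13 \right)} = - 780 \left(-5 + 13\right) = \left(-780\right) 8 = -6240$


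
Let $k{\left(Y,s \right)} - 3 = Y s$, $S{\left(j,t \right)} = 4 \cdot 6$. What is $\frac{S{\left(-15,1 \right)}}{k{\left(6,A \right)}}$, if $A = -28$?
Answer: $- \frac{8}{55} \approx -0.14545$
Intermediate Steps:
$S{\left(j,t \right)} = 24$
$k{\left(Y,s \right)} = 3 + Y s$
$\frac{S{\left(-15,1 \right)}}{k{\left(6,A \right)}} = \frac{24}{3 + 6 \left(-28\right)} = \frac{24}{3 - 168} = \frac{24}{-165} = 24 \left(- \frac{1}{165}\right) = - \frac{8}{55}$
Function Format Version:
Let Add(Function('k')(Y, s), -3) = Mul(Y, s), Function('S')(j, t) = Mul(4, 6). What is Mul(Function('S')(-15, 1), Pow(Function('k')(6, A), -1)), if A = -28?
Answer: Rational(-8, 55) ≈ -0.14545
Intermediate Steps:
Function('S')(j, t) = 24
Function('k')(Y, s) = Add(3, Mul(Y, s))
Mul(Function('S')(-15, 1), Pow(Function('k')(6, A), -1)) = Mul(24, Pow(Add(3, Mul(6, -28)), -1)) = Mul(24, Pow(Add(3, -168), -1)) = Mul(24, Pow(-165, -1)) = Mul(24, Rational(-1, 165)) = Rational(-8, 55)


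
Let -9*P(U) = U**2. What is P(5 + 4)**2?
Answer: 81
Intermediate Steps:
P(U) = -U**2/9
P(5 + 4)**2 = (-(5 + 4)**2/9)**2 = (-1/9*9**2)**2 = (-1/9*81)**2 = (-9)**2 = 81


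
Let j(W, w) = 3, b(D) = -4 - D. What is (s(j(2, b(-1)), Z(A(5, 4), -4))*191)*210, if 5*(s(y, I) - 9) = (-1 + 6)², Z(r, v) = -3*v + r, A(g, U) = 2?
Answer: 561540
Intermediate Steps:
Z(r, v) = r - 3*v
s(y, I) = 14 (s(y, I) = 9 + (-1 + 6)²/5 = 9 + (⅕)*5² = 9 + (⅕)*25 = 9 + 5 = 14)
(s(j(2, b(-1)), Z(A(5, 4), -4))*191)*210 = (14*191)*210 = 2674*210 = 561540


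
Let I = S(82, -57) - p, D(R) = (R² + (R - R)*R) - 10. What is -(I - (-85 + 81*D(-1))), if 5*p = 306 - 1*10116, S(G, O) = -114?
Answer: -2662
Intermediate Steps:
D(R) = -10 + R² (D(R) = (R² + 0*R) - 10 = (R² + 0) - 10 = R² - 10 = -10 + R²)
p = -1962 (p = (306 - 1*10116)/5 = (306 - 10116)/5 = (⅕)*(-9810) = -1962)
I = 1848 (I = -114 - 1*(-1962) = -114 + 1962 = 1848)
-(I - (-85 + 81*D(-1))) = -(1848 - (-85 + 81*(-10 + (-1)²))) = -(1848 - (-85 + 81*(-10 + 1))) = -(1848 - (-85 + 81*(-9))) = -(1848 - (-85 - 729)) = -(1848 - 1*(-814)) = -(1848 + 814) = -1*2662 = -2662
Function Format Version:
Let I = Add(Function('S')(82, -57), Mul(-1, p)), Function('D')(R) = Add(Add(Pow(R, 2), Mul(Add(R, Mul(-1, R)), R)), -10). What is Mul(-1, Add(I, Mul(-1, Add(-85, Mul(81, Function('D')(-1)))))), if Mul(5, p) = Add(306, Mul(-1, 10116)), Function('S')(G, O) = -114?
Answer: -2662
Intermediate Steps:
Function('D')(R) = Add(-10, Pow(R, 2)) (Function('D')(R) = Add(Add(Pow(R, 2), Mul(0, R)), -10) = Add(Add(Pow(R, 2), 0), -10) = Add(Pow(R, 2), -10) = Add(-10, Pow(R, 2)))
p = -1962 (p = Mul(Rational(1, 5), Add(306, Mul(-1, 10116))) = Mul(Rational(1, 5), Add(306, -10116)) = Mul(Rational(1, 5), -9810) = -1962)
I = 1848 (I = Add(-114, Mul(-1, -1962)) = Add(-114, 1962) = 1848)
Mul(-1, Add(I, Mul(-1, Add(-85, Mul(81, Function('D')(-1)))))) = Mul(-1, Add(1848, Mul(-1, Add(-85, Mul(81, Add(-10, Pow(-1, 2))))))) = Mul(-1, Add(1848, Mul(-1, Add(-85, Mul(81, Add(-10, 1)))))) = Mul(-1, Add(1848, Mul(-1, Add(-85, Mul(81, -9))))) = Mul(-1, Add(1848, Mul(-1, Add(-85, -729)))) = Mul(-1, Add(1848, Mul(-1, -814))) = Mul(-1, Add(1848, 814)) = Mul(-1, 2662) = -2662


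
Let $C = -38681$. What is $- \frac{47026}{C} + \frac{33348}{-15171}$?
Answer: $- \frac{192167514}{195609817} \approx -0.9824$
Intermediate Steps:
$- \frac{47026}{C} + \frac{33348}{-15171} = - \frac{47026}{-38681} + \frac{33348}{-15171} = \left(-47026\right) \left(- \frac{1}{38681}\right) + 33348 \left(- \frac{1}{15171}\right) = \frac{47026}{38681} - \frac{11116}{5057} = - \frac{192167514}{195609817}$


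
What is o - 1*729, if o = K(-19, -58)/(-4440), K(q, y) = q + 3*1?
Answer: -404593/555 ≈ -729.00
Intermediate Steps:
K(q, y) = 3 + q (K(q, y) = q + 3 = 3 + q)
o = 2/555 (o = (3 - 19)/(-4440) = -16*(-1/4440) = 2/555 ≈ 0.0036036)
o - 1*729 = 2/555 - 1*729 = 2/555 - 729 = -404593/555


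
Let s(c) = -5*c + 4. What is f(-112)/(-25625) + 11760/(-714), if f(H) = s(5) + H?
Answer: -7172739/435625 ≈ -16.465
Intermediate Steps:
s(c) = 4 - 5*c
f(H) = -21 + H (f(H) = (4 - 5*5) + H = (4 - 25) + H = -21 + H)
f(-112)/(-25625) + 11760/(-714) = (-21 - 112)/(-25625) + 11760/(-714) = -133*(-1/25625) + 11760*(-1/714) = 133/25625 - 280/17 = -7172739/435625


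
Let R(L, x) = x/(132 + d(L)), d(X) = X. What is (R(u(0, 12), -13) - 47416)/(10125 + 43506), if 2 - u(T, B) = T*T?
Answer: -705973/798506 ≈ -0.88412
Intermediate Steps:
u(T, B) = 2 - T² (u(T, B) = 2 - T*T = 2 - T²)
R(L, x) = x/(132 + L)
(R(u(0, 12), -13) - 47416)/(10125 + 43506) = (-13/(132 + (2 - 1*0²)) - 47416)/(10125 + 43506) = (-13/(132 + (2 - 1*0)) - 47416)/53631 = (-13/(132 + (2 + 0)) - 47416)*(1/53631) = (-13/(132 + 2) - 47416)*(1/53631) = (-13/134 - 47416)*(1/53631) = -6353757/134*1/53631 = -705973/798506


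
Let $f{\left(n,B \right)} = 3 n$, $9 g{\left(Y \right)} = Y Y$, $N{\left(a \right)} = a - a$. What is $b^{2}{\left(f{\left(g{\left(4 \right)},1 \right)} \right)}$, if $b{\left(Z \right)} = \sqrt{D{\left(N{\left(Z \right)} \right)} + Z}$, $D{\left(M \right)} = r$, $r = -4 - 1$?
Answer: $\frac{1}{3} \approx 0.33333$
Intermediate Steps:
$N{\left(a \right)} = 0$
$g{\left(Y \right)} = \frac{Y^{2}}{9}$ ($g{\left(Y \right)} = \frac{Y Y}{9} = \frac{Y^{2}}{9}$)
$r = -5$ ($r = -4 - 1 = -5$)
$D{\left(M \right)} = -5$
$b{\left(Z \right)} = \sqrt{-5 + Z}$
$b^{2}{\left(f{\left(g{\left(4 \right)},1 \right)} \right)} = \left(\sqrt{-5 + 3 \frac{4^{2}}{9}}\right)^{2} = \left(\sqrt{-5 + 3 \cdot \frac{1}{9} \cdot 16}\right)^{2} = \left(\sqrt{-5 + 3 \cdot \frac{16}{9}}\right)^{2} = \left(\sqrt{-5 + \frac{16}{3}}\right)^{2} = \left(\sqrt{\frac{1}{3}}\right)^{2} = \left(\frac{\sqrt{3}}{3}\right)^{2} = \frac{1}{3}$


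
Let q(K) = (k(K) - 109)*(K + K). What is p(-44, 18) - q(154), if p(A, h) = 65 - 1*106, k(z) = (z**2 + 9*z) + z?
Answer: -7745317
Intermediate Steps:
k(z) = z**2 + 10*z
p(A, h) = -41 (p(A, h) = 65 - 106 = -41)
q(K) = 2*K*(-109 + K*(10 + K)) (q(K) = (K*(10 + K) - 109)*(K + K) = (-109 + K*(10 + K))*(2*K) = 2*K*(-109 + K*(10 + K)))
p(-44, 18) - q(154) = -41 - 2*154*(-109 + 154*(10 + 154)) = -41 - 2*154*(-109 + 154*164) = -41 - 2*154*(-109 + 25256) = -41 - 2*154*25147 = -41 - 1*7745276 = -41 - 7745276 = -7745317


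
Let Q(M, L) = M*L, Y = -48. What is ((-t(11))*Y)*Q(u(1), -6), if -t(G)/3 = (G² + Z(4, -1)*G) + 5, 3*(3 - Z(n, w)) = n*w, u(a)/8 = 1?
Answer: 1200384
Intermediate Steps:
u(a) = 8 (u(a) = 8*1 = 8)
Z(n, w) = 3 - n*w/3
Q(M, L) = L*M
t(G) = -15 - 13*G - 3*G² (t(G) = -3*((G² + (3 - ⅓*4*(-1))*G) + 5) = -3*((G² + (3 + 4/3)*G) + 5) = -3*((G² + 13*G/3) + 5) = -3*(5 + G² + 13*G/3) = -15 - 13*G - 3*G²)
((-t(11))*Y)*Q(u(1), -6) = (-(-15 - 13*11 - 3*11²)*(-48))*(-6*8) = (-(-15 - 143 - 3*121)*(-48))*(-48) = (-(-15 - 143 - 363)*(-48))*(-48) = (-1*(-521)*(-48))*(-48) = (521*(-48))*(-48) = -25008*(-48) = 1200384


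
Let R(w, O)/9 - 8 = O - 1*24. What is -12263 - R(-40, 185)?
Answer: -13784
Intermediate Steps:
R(w, O) = -144 + 9*O (R(w, O) = 72 + 9*(O - 1*24) = 72 + 9*(O - 24) = 72 + 9*(-24 + O) = 72 + (-216 + 9*O) = -144 + 9*O)
-12263 - R(-40, 185) = -12263 - (-144 + 9*185) = -12263 - (-144 + 1665) = -12263 - 1*1521 = -12263 - 1521 = -13784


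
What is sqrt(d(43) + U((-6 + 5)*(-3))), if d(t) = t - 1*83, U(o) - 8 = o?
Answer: I*sqrt(29) ≈ 5.3852*I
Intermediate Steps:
U(o) = 8 + o
d(t) = -83 + t (d(t) = t - 83 = -83 + t)
sqrt(d(43) + U((-6 + 5)*(-3))) = sqrt((-83 + 43) + (8 + (-6 + 5)*(-3))) = sqrt(-40 + (8 - 1*(-3))) = sqrt(-40 + (8 + 3)) = sqrt(-40 + 11) = sqrt(-29) = I*sqrt(29)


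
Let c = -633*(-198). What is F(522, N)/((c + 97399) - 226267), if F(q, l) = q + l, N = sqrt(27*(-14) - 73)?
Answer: -87/589 - I*sqrt(451)/3534 ≈ -0.14771 - 0.0060093*I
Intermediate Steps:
N = I*sqrt(451) (N = sqrt(-378 - 73) = sqrt(-451) = I*sqrt(451) ≈ 21.237*I)
c = 125334
F(q, l) = l + q
F(522, N)/((c + 97399) - 226267) = (I*sqrt(451) + 522)/((125334 + 97399) - 226267) = (522 + I*sqrt(451))/(222733 - 226267) = (522 + I*sqrt(451))/(-3534) = (522 + I*sqrt(451))*(-1/3534) = -87/589 - I*sqrt(451)/3534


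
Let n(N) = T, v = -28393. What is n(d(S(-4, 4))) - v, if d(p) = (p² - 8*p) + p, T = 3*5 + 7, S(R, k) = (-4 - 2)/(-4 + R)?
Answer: 28415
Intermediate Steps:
S(R, k) = -6/(-4 + R)
T = 22 (T = 15 + 7 = 22)
d(p) = p² - 7*p
n(N) = 22
n(d(S(-4, 4))) - v = 22 - 1*(-28393) = 22 + 28393 = 28415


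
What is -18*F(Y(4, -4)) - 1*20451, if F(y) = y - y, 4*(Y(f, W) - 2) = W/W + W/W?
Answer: -20451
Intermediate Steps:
Y(f, W) = 5/2 (Y(f, W) = 2 + (W/W + W/W)/4 = 2 + (1 + 1)/4 = 2 + (¼)*2 = 2 + ½ = 5/2)
F(y) = 0
-18*F(Y(4, -4)) - 1*20451 = -18*0 - 1*20451 = 0 - 20451 = -20451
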